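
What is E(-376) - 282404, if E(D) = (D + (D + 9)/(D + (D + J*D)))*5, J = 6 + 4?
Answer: -1282687573/4512 ≈ -2.8428e+5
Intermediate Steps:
J = 10
E(D) = 5*D + 5*(9 + D)/(12*D) (E(D) = (D + (D + 9)/(D + (D + 10*D)))*5 = (D + (9 + D)/(D + 11*D))*5 = (D + (9 + D)/((12*D)))*5 = (D + (9 + D)*(1/(12*D)))*5 = (D + (9 + D)/(12*D))*5 = 5*D + 5*(9 + D)/(12*D))
E(-376) - 282404 = (5/12 + 5*(-376) + (15/4)/(-376)) - 282404 = (5/12 - 1880 + (15/4)*(-1/376)) - 282404 = (5/12 - 1880 - 15/1504) - 282404 = -8480725/4512 - 282404 = -1282687573/4512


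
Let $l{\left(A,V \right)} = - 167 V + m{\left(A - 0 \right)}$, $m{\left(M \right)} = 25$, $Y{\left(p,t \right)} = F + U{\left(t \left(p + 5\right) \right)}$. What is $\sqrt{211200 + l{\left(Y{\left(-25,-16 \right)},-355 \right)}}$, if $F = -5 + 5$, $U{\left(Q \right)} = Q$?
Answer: $\sqrt{270510} \approx 520.11$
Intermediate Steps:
$F = 0$
$Y{\left(p,t \right)} = t \left(5 + p\right)$ ($Y{\left(p,t \right)} = 0 + t \left(p + 5\right) = 0 + t \left(5 + p\right) = t \left(5 + p\right)$)
$l{\left(A,V \right)} = 25 - 167 V$ ($l{\left(A,V \right)} = - 167 V + 25 = 25 - 167 V$)
$\sqrt{211200 + l{\left(Y{\left(-25,-16 \right)},-355 \right)}} = \sqrt{211200 + \left(25 - -59285\right)} = \sqrt{211200 + \left(25 + 59285\right)} = \sqrt{211200 + 59310} = \sqrt{270510}$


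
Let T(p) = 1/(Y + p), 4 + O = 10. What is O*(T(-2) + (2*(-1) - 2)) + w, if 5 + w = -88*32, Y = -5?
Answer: -19921/7 ≈ -2845.9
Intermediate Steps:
O = 6 (O = -4 + 10 = 6)
T(p) = 1/(-5 + p)
w = -2821 (w = -5 - 88*32 = -5 - 2816 = -2821)
O*(T(-2) + (2*(-1) - 2)) + w = 6*(1/(-5 - 2) + (2*(-1) - 2)) - 2821 = 6*(1/(-7) + (-2 - 2)) - 2821 = 6*(-⅐ - 4) - 2821 = 6*(-29/7) - 2821 = -174/7 - 2821 = -19921/7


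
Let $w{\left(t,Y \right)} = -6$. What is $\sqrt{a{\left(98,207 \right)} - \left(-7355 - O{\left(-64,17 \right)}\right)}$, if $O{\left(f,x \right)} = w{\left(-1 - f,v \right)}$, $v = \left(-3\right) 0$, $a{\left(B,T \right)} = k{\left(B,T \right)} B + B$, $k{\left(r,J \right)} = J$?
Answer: $\sqrt{27733} \approx 166.53$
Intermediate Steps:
$a{\left(B,T \right)} = B + B T$ ($a{\left(B,T \right)} = T B + B = B T + B = B + B T$)
$v = 0$
$O{\left(f,x \right)} = -6$
$\sqrt{a{\left(98,207 \right)} - \left(-7355 - O{\left(-64,17 \right)}\right)} = \sqrt{98 \left(1 + 207\right) + \left(\left(7774 - 6\right) - 419\right)} = \sqrt{98 \cdot 208 + \left(7768 - 419\right)} = \sqrt{20384 + 7349} = \sqrt{27733}$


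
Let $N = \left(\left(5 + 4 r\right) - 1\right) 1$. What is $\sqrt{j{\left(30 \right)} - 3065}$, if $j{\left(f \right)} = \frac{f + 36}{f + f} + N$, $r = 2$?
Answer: $\frac{3 i \sqrt{33910}}{10} \approx 55.244 i$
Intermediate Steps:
$N = 12$ ($N = \left(\left(5 + 4 \cdot 2\right) - 1\right) 1 = \left(\left(5 + 8\right) - 1\right) 1 = \left(13 - 1\right) 1 = 12 \cdot 1 = 12$)
$j{\left(f \right)} = 12 + \frac{36 + f}{2 f}$ ($j{\left(f \right)} = \frac{f + 36}{f + f} + 12 = \frac{36 + f}{2 f} + 12 = 12 + \frac{36 + f}{2 f}$)
$\sqrt{j{\left(30 \right)} - 3065} = \sqrt{\left(\frac{25}{2} + \frac{18}{30}\right) - 3065} = \sqrt{\left(\frac{25}{2} + 18 \cdot \frac{1}{30}\right) - 3065} = \sqrt{\left(\frac{25}{2} + \frac{3}{5}\right) - 3065} = \sqrt{\frac{131}{10} - 3065} = \sqrt{- \frac{30519}{10}} = \frac{3 i \sqrt{33910}}{10}$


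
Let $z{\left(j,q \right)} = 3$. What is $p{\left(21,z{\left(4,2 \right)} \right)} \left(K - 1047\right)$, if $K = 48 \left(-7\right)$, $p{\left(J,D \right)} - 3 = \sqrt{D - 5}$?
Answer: $-4149 - 1383 i \sqrt{2} \approx -4149.0 - 1955.9 i$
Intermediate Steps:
$p{\left(J,D \right)} = 3 + \sqrt{-5 + D}$ ($p{\left(J,D \right)} = 3 + \sqrt{D - 5} = 3 + \sqrt{-5 + D}$)
$K = -336$
$p{\left(21,z{\left(4,2 \right)} \right)} \left(K - 1047\right) = \left(3 + \sqrt{-5 + 3}\right) \left(-336 - 1047\right) = \left(3 + \sqrt{-2}\right) \left(-1383\right) = \left(3 + i \sqrt{2}\right) \left(-1383\right) = -4149 - 1383 i \sqrt{2}$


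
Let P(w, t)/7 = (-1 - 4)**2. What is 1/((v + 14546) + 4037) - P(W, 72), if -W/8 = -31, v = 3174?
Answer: -3807474/21757 ≈ -175.00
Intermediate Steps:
W = 248 (W = -8*(-31) = 248)
P(w, t) = 175 (P(w, t) = 7*(-1 - 4)**2 = 7*(-5)**2 = 7*25 = 175)
1/((v + 14546) + 4037) - P(W, 72) = 1/((3174 + 14546) + 4037) - 1*175 = 1/(17720 + 4037) - 175 = 1/21757 - 175 = -3807474/21757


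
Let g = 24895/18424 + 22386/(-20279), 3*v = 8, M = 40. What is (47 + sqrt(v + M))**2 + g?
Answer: 360583188229/160122984 + 752*sqrt(6)/3 ≈ 2865.9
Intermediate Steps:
v = 8/3 (v = (1/3)*8 = 8/3 ≈ 2.6667)
g = 13200863/53374328 (g = 24895*(1/18424) + 22386*(-1/20279) = 24895/18424 - 3198/2897 = 13200863/53374328 ≈ 0.24733)
(47 + sqrt(v + M))**2 + g = (47 + sqrt(8/3 + 40))**2 + 13200863/53374328 = (47 + sqrt(128/3))**2 + 13200863/53374328 = (47 + 8*sqrt(6)/3)**2 + 13200863/53374328 = 13200863/53374328 + (47 + 8*sqrt(6)/3)**2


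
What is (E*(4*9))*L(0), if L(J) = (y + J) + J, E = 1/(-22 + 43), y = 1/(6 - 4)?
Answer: 6/7 ≈ 0.85714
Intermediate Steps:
y = 1/2 ≈ 0.50000
E = 1/21 ≈ 0.047619
L(J) = 1/2 + 2*J (L(J) = (1/2 + J) + J = 1/2 + 2*J)
(E*(4*9))*L(0) = ((4*9)/21)*(1/2 + 2*0) = ((1/21)*36)*(1/2 + 0) = (12/7)*(1/2) = 6/7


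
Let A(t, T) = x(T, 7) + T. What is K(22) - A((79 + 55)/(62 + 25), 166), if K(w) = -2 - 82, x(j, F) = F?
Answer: -257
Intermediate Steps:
A(t, T) = 7 + T
K(w) = -84
K(22) - A((79 + 55)/(62 + 25), 166) = -84 - (7 + 166) = -84 - 1*173 = -84 - 173 = -257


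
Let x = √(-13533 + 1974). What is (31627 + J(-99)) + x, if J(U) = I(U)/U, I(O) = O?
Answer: 31628 + I*√11559 ≈ 31628.0 + 107.51*I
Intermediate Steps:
x = I*√11559 (x = √(-11559) = I*√11559 ≈ 107.51*I)
J(U) = 1 (J(U) = U/U = 1)
(31627 + J(-99)) + x = (31627 + 1) + I*√11559 = 31628 + I*√11559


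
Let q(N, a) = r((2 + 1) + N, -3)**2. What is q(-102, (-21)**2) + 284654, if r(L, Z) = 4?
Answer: 284670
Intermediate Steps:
q(N, a) = 16 (q(N, a) = 4**2 = 16)
q(-102, (-21)**2) + 284654 = 16 + 284654 = 284670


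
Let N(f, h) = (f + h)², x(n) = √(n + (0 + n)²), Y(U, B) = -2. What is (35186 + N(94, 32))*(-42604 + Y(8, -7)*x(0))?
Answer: -2175445448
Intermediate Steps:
x(n) = √(n + n²)
(35186 + N(94, 32))*(-42604 + Y(8, -7)*x(0)) = (35186 + (94 + 32)²)*(-42604 - 2*√(0*(1 + 0))) = (35186 + 126²)*(-42604 - 2*√(0*1)) = (35186 + 15876)*(-42604 - 2*√0) = 51062*(-42604 - 2*0) = 51062*(-42604 + 0) = 51062*(-42604) = -2175445448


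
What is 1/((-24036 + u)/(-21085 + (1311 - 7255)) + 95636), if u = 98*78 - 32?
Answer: 27029/2584961868 ≈ 1.0456e-5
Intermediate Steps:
u = 7612 (u = 7644 - 32 = 7612)
1/((-24036 + u)/(-21085 + (1311 - 7255)) + 95636) = 1/((-24036 + 7612)/(-21085 + (1311 - 7255)) + 95636) = 1/(-16424/(-21085 - 5944) + 95636) = 1/(-16424/(-27029) + 95636) = 1/(-16424*(-1/27029) + 95636) = 1/(16424/27029 + 95636) = 1/(2584961868/27029) = 27029/2584961868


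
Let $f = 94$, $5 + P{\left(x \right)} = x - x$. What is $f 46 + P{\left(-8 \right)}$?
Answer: $4319$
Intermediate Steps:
$P{\left(x \right)} = -5$ ($P{\left(x \right)} = -5 + \left(x - x\right) = -5 + 0 = -5$)
$f 46 + P{\left(-8 \right)} = 94 \cdot 46 - 5 = 4324 - 5 = 4319$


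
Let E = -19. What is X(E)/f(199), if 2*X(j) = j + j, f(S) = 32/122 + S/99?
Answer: -114741/13723 ≈ -8.3612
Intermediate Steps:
f(S) = 16/61 + S/99 (f(S) = 32*(1/122) + S*(1/99) = 16/61 + S/99)
X(j) = j (X(j) = (j + j)/2 = (2*j)/2 = j)
X(E)/f(199) = -19/(16/61 + (1/99)*199) = -19/(16/61 + 199/99) = -19/13723/6039 = -19*6039/13723 = -114741/13723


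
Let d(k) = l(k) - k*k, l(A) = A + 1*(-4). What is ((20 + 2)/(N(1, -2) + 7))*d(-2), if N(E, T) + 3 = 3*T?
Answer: 110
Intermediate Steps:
N(E, T) = -3 + 3*T
l(A) = -4 + A (l(A) = A - 4 = -4 + A)
d(k) = -4 + k - k² (d(k) = (-4 + k) - k*k = (-4 + k) - k² = -4 + k - k²)
((20 + 2)/(N(1, -2) + 7))*d(-2) = ((20 + 2)/((-3 + 3*(-2)) + 7))*(-4 - 2 - 1*(-2)²) = (22/((-3 - 6) + 7))*(-4 - 2 - 1*4) = (22/(-9 + 7))*(-4 - 2 - 4) = (22/(-2))*(-10) = (22*(-½))*(-10) = -11*(-10) = 110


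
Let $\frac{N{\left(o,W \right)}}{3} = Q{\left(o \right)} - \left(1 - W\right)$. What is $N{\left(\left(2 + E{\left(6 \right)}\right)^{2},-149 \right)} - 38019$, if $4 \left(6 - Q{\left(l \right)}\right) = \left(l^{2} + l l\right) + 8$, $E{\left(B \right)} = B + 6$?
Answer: $-96081$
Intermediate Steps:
$E{\left(B \right)} = 6 + B$
$Q{\left(l \right)} = 4 - \frac{l^{2}}{2}$ ($Q{\left(l \right)} = 6 - \frac{\left(l^{2} + l l\right) + 8}{4} = 6 - \frac{\left(l^{2} + l^{2}\right) + 8}{4} = 6 - \frac{2 l^{2} + 8}{4} = 6 - \frac{8 + 2 l^{2}}{4} = 6 - \left(2 + \frac{l^{2}}{2}\right) = 4 - \frac{l^{2}}{2}$)
$N{\left(o,W \right)} = 9 + 3 W - \frac{3 o^{2}}{2}$ ($N{\left(o,W \right)} = 3 \left(\left(4 - \frac{o^{2}}{2}\right) - \left(1 - W\right)\right) = 3 \left(\left(4 - \frac{o^{2}}{2}\right) + \left(-1 + W\right)\right) = 3 \left(3 + W - \frac{o^{2}}{2}\right) = 9 + 3 W - \frac{3 o^{2}}{2}$)
$N{\left(\left(2 + E{\left(6 \right)}\right)^{2},-149 \right)} - 38019 = \left(9 + 3 \left(-149\right) - \frac{3 \left(\left(2 + \left(6 + 6\right)\right)^{2}\right)^{2}}{2}\right) - 38019 = \left(9 - 447 - \frac{3 \left(\left(2 + 12\right)^{2}\right)^{2}}{2}\right) - 38019 = \left(9 - 447 - \frac{3 \left(14^{2}\right)^{2}}{2}\right) - 38019 = \left(9 - 447 - \frac{3 \cdot 196^{2}}{2}\right) - 38019 = \left(9 - 447 - 57624\right) - 38019 = -58062 - 38019 = -96081$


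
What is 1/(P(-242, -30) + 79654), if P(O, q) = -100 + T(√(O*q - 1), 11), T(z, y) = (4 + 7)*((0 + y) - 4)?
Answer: 1/79631 ≈ 1.2558e-5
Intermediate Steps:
T(z, y) = -44 + 11*y (T(z, y) = 11*(y - 4) = 11*(-4 + y) = -44 + 11*y)
P(O, q) = -23 (P(O, q) = -100 + (-44 + 11*11) = -100 + (-44 + 121) = -100 + 77 = -23)
1/(P(-242, -30) + 79654) = 1/(-23 + 79654) = 1/79631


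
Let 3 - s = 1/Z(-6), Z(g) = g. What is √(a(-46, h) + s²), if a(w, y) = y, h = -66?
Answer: I*√2015/6 ≈ 7.4815*I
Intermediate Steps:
s = 19/6 (s = 3 - 1/(-6) = 3 - 1*(-⅙) = 3 + ⅙ = 19/6 ≈ 3.1667)
√(a(-46, h) + s²) = √(-66 + (19/6)²) = √(-66 + 361/36) = √(-2015/36) = I*√2015/6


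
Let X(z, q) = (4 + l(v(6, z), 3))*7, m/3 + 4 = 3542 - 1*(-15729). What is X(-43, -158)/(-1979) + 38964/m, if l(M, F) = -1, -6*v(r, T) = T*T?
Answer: 25298645/38129393 ≈ 0.66349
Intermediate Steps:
v(r, T) = -T²/6 (v(r, T) = -T*T/6 = -T²/6)
m = 57801 (m = -12 + 3*(3542 - 1*(-15729)) = -12 + 3*(3542 + 15729) = -12 + 3*19271 = -12 + 57813 = 57801)
X(z, q) = 21 (X(z, q) = (4 - 1)*7 = 3*7 = 21)
X(-43, -158)/(-1979) + 38964/m = 21/(-1979) + 38964/57801 = 21*(-1/1979) + 38964*(1/57801) = -21/1979 + 12988/19267 = 25298645/38129393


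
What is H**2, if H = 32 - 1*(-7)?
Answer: 1521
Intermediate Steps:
H = 39 (H = 32 + 7 = 39)
H**2 = 39**2 = 1521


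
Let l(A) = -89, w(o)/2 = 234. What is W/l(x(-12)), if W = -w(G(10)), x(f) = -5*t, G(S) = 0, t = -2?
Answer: 468/89 ≈ 5.2584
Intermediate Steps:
x(f) = 10 (x(f) = -5*(-2) = 10)
w(o) = 468 (w(o) = 2*234 = 468)
W = -468 (W = -1*468 = -468)
W/l(x(-12)) = -468/(-89) = -468*(-1/89) = 468/89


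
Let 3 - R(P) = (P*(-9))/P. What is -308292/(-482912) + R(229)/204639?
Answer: 5257863461/8235219064 ≈ 0.63846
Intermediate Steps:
R(P) = 12 (R(P) = 3 - P*(-9)/P = 3 - (-9*P)/P = 3 - 1*(-9) = 3 + 9 = 12)
-308292/(-482912) + R(229)/204639 = -308292/(-482912) + 12/204639 = -308292*(-1/482912) + 12*(1/204639) = 77073/120728 + 4/68213 = 5257863461/8235219064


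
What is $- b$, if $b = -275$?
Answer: $275$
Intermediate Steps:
$- b = \left(-1\right) \left(-275\right) = 275$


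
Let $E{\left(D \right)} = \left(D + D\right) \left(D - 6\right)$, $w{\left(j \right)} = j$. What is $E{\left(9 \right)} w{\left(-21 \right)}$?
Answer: $-1134$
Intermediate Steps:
$E{\left(D \right)} = 2 D \left(-6 + D\right)$
$E{\left(9 \right)} w{\left(-21 \right)} = 2 \cdot 9 \left(-6 + 9\right) \left(-21\right) = 2 \cdot 9 \cdot 3 \left(-21\right) = 54 \left(-21\right) = -1134$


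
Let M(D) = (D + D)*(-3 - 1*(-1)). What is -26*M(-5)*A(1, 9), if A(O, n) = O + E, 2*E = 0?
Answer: -520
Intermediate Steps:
E = 0 (E = (1/2)*0 = 0)
A(O, n) = O (A(O, n) = O + 0 = O)
M(D) = -4*D (M(D) = (2*D)*(-3 + 1) = (2*D)*(-2) = -4*D)
-26*M(-5)*A(1, 9) = -26*(-4*(-5)) = -520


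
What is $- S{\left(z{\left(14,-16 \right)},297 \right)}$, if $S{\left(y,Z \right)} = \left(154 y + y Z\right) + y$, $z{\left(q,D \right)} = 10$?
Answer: $-4520$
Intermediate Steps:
$S{\left(y,Z \right)} = 155 y + Z y$ ($S{\left(y,Z \right)} = \left(154 y + Z y\right) + y = 155 y + Z y$)
$- S{\left(z{\left(14,-16 \right)},297 \right)} = - 10 \left(155 + 297\right) = - 10 \cdot 452 = \left(-1\right) 4520 = -4520$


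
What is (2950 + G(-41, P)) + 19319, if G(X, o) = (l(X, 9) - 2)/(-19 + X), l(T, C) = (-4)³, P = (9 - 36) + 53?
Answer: 222701/10 ≈ 22270.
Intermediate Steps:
P = 26 (P = -27 + 53 = 26)
l(T, C) = -64
G(X, o) = -66/(-19 + X) (G(X, o) = (-64 - 2)/(-19 + X) = -66/(-19 + X))
(2950 + G(-41, P)) + 19319 = (2950 - 66/(-19 - 41)) + 19319 = (2950 - 66/(-60)) + 19319 = (2950 - 66*(-1/60)) + 19319 = (2950 + 11/10) + 19319 = 29511/10 + 19319 = 222701/10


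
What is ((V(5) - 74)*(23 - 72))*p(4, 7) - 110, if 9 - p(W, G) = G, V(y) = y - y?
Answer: 7142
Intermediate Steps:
V(y) = 0
p(W, G) = 9 - G
((V(5) - 74)*(23 - 72))*p(4, 7) - 110 = ((0 - 74)*(23 - 72))*(9 - 1*7) - 110 = (-74*(-49))*(9 - 7) - 110 = 3626*2 - 110 = 7252 - 110 = 7142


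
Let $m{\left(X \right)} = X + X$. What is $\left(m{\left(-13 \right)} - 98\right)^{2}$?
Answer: $15376$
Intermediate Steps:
$m{\left(X \right)} = 2 X$
$\left(m{\left(-13 \right)} - 98\right)^{2} = \left(2 \left(-13\right) - 98\right)^{2} = \left(-26 - 98\right)^{2} = \left(-124\right)^{2} = 15376$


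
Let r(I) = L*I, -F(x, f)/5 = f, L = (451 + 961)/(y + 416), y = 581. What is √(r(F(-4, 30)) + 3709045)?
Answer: √3686612946805/997 ≈ 1925.8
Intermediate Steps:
L = 1412/997 (L = (451 + 961)/(581 + 416) = 1412/997 ≈ 1.4162)
F(x, f) = -5*f
r(I) = 1412*I/997
√(r(F(-4, 30)) + 3709045) = √(1412*(-5*30)/997 + 3709045) = √((1412/997)*(-150) + 3709045) = √(-211800/997 + 3709045) = √(3697706065/997) = √3686612946805/997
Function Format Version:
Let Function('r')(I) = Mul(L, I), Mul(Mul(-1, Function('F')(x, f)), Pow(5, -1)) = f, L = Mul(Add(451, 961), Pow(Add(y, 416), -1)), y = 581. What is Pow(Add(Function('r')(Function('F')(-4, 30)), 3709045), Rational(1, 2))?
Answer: Mul(Rational(1, 997), Pow(3686612946805, Rational(1, 2))) ≈ 1925.8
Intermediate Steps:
L = Rational(1412, 997) (L = Mul(Add(451, 961), Pow(Add(581, 416), -1)) = Mul(1412, Pow(997, -1)) = Mul(1412, Rational(1, 997)) = Rational(1412, 997) ≈ 1.4162)
Function('F')(x, f) = Mul(-5, f)
Function('r')(I) = Mul(Rational(1412, 997), I)
Pow(Add(Function('r')(Function('F')(-4, 30)), 3709045), Rational(1, 2)) = Pow(Add(Mul(Rational(1412, 997), Mul(-5, 30)), 3709045), Rational(1, 2)) = Pow(Add(Mul(Rational(1412, 997), -150), 3709045), Rational(1, 2)) = Pow(Add(Rational(-211800, 997), 3709045), Rational(1, 2)) = Pow(Rational(3697706065, 997), Rational(1, 2)) = Mul(Rational(1, 997), Pow(3686612946805, Rational(1, 2)))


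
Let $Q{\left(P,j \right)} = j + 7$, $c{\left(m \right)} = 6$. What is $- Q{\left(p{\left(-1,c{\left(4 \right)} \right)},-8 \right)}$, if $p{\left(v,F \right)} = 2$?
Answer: $1$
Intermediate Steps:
$Q{\left(P,j \right)} = 7 + j$
$- Q{\left(p{\left(-1,c{\left(4 \right)} \right)},-8 \right)} = - (7 - 8) = \left(-1\right) \left(-1\right) = 1$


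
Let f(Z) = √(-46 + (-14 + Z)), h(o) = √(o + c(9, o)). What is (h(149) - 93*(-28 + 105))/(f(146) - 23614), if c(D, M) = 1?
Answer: 1098051/3620915 - 11807*√6/55762091 - √129/55762091 + 93*√86/7241830 ≈ 0.30285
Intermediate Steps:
h(o) = √(1 + o) (h(o) = √(o + 1) = √(1 + o))
f(Z) = √(-60 + Z)
(h(149) - 93*(-28 + 105))/(f(146) - 23614) = (√(1 + 149) - 93*(-28 + 105))/(√(-60 + 146) - 23614) = (√150 - 93*77)/(√86 - 23614) = (5*√6 - 7161)/(-23614 + √86) = (-7161 + 5*√6)/(-23614 + √86)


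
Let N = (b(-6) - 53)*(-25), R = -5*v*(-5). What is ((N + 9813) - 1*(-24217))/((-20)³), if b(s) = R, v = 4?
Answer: -6571/1600 ≈ -4.1069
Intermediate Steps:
R = 100 (R = -5*4*(-5) = -20*(-5) = 100)
b(s) = 100
N = -1175 (N = (100 - 53)*(-25) = 47*(-25) = -1175)
((N + 9813) - 1*(-24217))/((-20)³) = ((-1175 + 9813) - 1*(-24217))/((-20)³) = (8638 + 24217)/(-8000) = 32855*(-1/8000) = -6571/1600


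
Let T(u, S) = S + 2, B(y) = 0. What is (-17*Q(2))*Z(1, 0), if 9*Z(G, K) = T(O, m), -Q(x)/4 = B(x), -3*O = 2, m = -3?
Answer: 0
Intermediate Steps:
O = -⅔ (O = -⅓*2 = -⅔ ≈ -0.66667)
Q(x) = 0 (Q(x) = -4*0 = 0)
T(u, S) = 2 + S
Z(G, K) = -⅑ (Z(G, K) = (2 - 3)/9 = (⅑)*(-1) = -⅑)
(-17*Q(2))*Z(1, 0) = -17*0*(-⅑) = 0*(-⅑) = 0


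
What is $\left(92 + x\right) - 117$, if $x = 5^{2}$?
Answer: $0$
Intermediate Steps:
$x = 25$
$\left(92 + x\right) - 117 = \left(92 + 25\right) - 117 = 117 - 117 = 0$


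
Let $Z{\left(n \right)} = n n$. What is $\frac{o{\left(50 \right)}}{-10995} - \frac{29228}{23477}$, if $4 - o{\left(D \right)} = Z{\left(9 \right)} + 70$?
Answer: $- \frac{105970247}{86043205} \approx -1.2316$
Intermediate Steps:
$Z{\left(n \right)} = n^{2}$
$o{\left(D \right)} = -147$ ($o{\left(D \right)} = 4 - \left(9^{2} + 70\right) = 4 - \left(81 + 70\right) = 4 - 151 = -147$)
$\frac{o{\left(50 \right)}}{-10995} - \frac{29228}{23477} = - \frac{147}{-10995} - \frac{29228}{23477} = \left(-147\right) \left(- \frac{1}{10995}\right) - \frac{29228}{23477} = \frac{49}{3665} - \frac{29228}{23477} = - \frac{105970247}{86043205}$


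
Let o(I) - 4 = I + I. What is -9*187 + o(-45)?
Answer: -1769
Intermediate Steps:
o(I) = 4 + 2*I (o(I) = 4 + (I + I) = 4 + 2*I)
-9*187 + o(-45) = -9*187 + (4 + 2*(-45)) = -1683 + (4 - 90) = -1683 - 86 = -1769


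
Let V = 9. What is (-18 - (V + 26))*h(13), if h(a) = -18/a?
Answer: 954/13 ≈ 73.385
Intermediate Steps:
(-18 - (V + 26))*h(13) = (-18 - (9 + 26))*(-18/13) = (-18 - 1*35)*(-18*1/13) = (-18 - 35)*(-18/13) = -53*(-18/13) = 954/13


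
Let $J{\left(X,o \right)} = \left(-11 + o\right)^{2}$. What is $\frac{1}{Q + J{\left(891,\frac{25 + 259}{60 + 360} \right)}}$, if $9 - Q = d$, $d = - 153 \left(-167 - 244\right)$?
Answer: $- \frac{11025}{692010794} \approx -1.5932 \cdot 10^{-5}$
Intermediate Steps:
$d = 62883$ ($d = \left(-153\right) \left(-411\right) = 62883$)
$Q = -62874$ ($Q = 9 - 62883 = -62874$)
$\frac{1}{Q + J{\left(891,\frac{25 + 259}{60 + 360} \right)}} = \frac{1}{-62874 + \left(-11 + \frac{25 + 259}{60 + 360}\right)^{2}} = \frac{1}{-62874 + \left(-11 + \frac{284}{420}\right)^{2}} = \frac{1}{-62874 + \left(-11 + 284 \cdot \frac{1}{420}\right)^{2}} = \frac{1}{-62874 + \left(-11 + \frac{71}{105}\right)^{2}} = \frac{1}{-62874 + \left(- \frac{1084}{105}\right)^{2}} = \frac{1}{-62874 + \frac{1175056}{11025}} = \frac{1}{- \frac{692010794}{11025}} = - \frac{11025}{692010794}$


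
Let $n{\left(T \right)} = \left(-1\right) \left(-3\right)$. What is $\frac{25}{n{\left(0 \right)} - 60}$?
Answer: $- \frac{25}{57} \approx -0.4386$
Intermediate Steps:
$n{\left(T \right)} = 3$
$\frac{25}{n{\left(0 \right)} - 60} = \frac{25}{3 - 60} = \frac{25}{-57} = 25 \left(- \frac{1}{57}\right) = - \frac{25}{57}$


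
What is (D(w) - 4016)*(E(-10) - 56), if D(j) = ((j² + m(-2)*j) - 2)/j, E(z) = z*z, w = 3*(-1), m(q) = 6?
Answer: -529628/3 ≈ -1.7654e+5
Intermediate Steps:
w = -3
E(z) = z²
D(j) = (-2 + j² + 6*j)/j (D(j) = ((j² + 6*j) - 2)/j = (-2 + j² + 6*j)/j)
(D(w) - 4016)*(E(-10) - 56) = ((6 - 3 - 2/(-3)) - 4016)*((-10)² - 56) = ((6 - 3 - 2*(-⅓)) - 4016)*(100 - 56) = ((6 - 3 + ⅔) - 4016)*44 = (11/3 - 4016)*44 = -12037/3*44 = -529628/3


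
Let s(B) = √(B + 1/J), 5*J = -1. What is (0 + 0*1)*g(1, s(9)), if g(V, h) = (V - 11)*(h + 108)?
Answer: 0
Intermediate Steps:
J = -⅕ (J = (⅕)*(-1) = -⅕ ≈ -0.20000)
s(B) = √(-5 + B) (s(B) = √(B + 1/(-⅕)) = √(B - 5) = √(-5 + B))
g(V, h) = (-11 + V)*(108 + h)
(0 + 0*1)*g(1, s(9)) = (0 + 0*1)*(-1188 - 11*√(-5 + 9) + 108*1 + 1*√(-5 + 9)) = (0 + 0)*(-1188 - 11*√4 + 108 + 1*√4) = 0*(-1188 - 11*2 + 108 + 1*2) = 0*(-1188 - 22 + 108 + 2) = 0*(-1100) = 0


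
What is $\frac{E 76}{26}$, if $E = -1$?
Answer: $- \frac{38}{13} \approx -2.9231$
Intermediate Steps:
$\frac{E 76}{26} = \frac{\left(-1\right) 76}{26} = \left(-76\right) \frac{1}{26} = - \frac{38}{13}$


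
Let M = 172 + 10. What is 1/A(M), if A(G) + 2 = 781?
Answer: 1/779 ≈ 0.0012837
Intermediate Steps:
M = 182
A(G) = 779 (A(G) = -2 + 781 = 779)
1/A(M) = 1/779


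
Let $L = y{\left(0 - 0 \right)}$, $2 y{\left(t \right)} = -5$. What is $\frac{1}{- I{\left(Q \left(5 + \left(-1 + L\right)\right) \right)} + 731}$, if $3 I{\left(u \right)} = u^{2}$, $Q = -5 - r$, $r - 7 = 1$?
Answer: $\frac{4}{2417} \approx 0.0016549$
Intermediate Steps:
$r = 8$ ($r = 7 + 1 = 8$)
$Q = -13$ ($Q = -5 - 8 = -13$)
$y{\left(t \right)} = - \frac{5}{2}$ ($y{\left(t \right)} = \frac{1}{2} \left(-5\right) = - \frac{5}{2}$)
$L = - \frac{5}{2} \approx -2.5$
$I{\left(u \right)} = \frac{u^{2}}{3}$
$\frac{1}{- I{\left(Q \left(5 + \left(-1 + L\right)\right) \right)} + 731} = \frac{1}{- \frac{\left(- 13 \left(5 - \frac{7}{2}\right)\right)^{2}}{3} + 731} = \frac{1}{- \frac{\left(\left(-13\right) \frac{3}{2}\right)^{2}}{3} + 731} = \frac{1}{- \frac{\left(- \frac{39}{2}\right)^{2}}{3} + 731} = \frac{1}{- \frac{1521}{3 \cdot 4} + 731} = \frac{1}{\left(-1\right) \frac{507}{4} + 731} = \frac{1}{- \frac{507}{4} + 731} = \frac{1}{\frac{2417}{4}} = \frac{4}{2417}$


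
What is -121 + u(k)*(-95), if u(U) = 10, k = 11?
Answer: -1071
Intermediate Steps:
-121 + u(k)*(-95) = -121 + 10*(-95) = -121 - 950 = -1071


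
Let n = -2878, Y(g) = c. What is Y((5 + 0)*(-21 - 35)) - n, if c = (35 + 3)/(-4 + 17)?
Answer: 37452/13 ≈ 2880.9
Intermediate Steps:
c = 38/13 ≈ 2.9231
Y(g) = 38/13
Y((5 + 0)*(-21 - 35)) - n = 38/13 - 1*(-2878) = 38/13 + 2878 = 37452/13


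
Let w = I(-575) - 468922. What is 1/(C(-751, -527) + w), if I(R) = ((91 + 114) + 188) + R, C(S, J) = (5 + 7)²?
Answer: -1/468960 ≈ -2.1324e-6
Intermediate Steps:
C(S, J) = 144 (C(S, J) = 12² = 144)
I(R) = 393 + R (I(R) = (205 + 188) + R = 393 + R)
w = -469104 (w = (393 - 575) - 468922 = -182 - 468922 = -469104)
1/(C(-751, -527) + w) = 1/(144 - 469104) = 1/(-468960) = -1/468960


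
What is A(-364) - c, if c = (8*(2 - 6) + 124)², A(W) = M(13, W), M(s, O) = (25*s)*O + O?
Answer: -127128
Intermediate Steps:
M(s, O) = O + 25*O*s (M(s, O) = 25*O*s + O = O + 25*O*s)
A(W) = 326*W (A(W) = W*(1 + 25*13) = W*(1 + 325) = W*326 = 326*W)
c = 8464 (c = (8*(-4) + 124)² = (-32 + 124)² = 92² = 8464)
A(-364) - c = 326*(-364) - 1*8464 = -118664 - 8464 = -127128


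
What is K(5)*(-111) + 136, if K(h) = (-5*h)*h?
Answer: 14011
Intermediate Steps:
K(h) = -5*h**2
K(5)*(-111) + 136 = -5*5**2*(-111) + 136 = -5*25*(-111) + 136 = -125*(-111) + 136 = 13875 + 136 = 14011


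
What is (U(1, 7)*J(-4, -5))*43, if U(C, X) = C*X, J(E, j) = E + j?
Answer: -2709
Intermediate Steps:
(U(1, 7)*J(-4, -5))*43 = ((1*7)*(-4 - 5))*43 = (7*(-9))*43 = -63*43 = -2709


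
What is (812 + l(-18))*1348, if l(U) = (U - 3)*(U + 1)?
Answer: 1575812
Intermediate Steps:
l(U) = (1 + U)*(-3 + U) (l(U) = (-3 + U)*(1 + U) = (1 + U)*(-3 + U))
(812 + l(-18))*1348 = (812 + (-3 + (-18)² - 2*(-18)))*1348 = (812 + (-3 + 324 + 36))*1348 = (812 + 357)*1348 = 1169*1348 = 1575812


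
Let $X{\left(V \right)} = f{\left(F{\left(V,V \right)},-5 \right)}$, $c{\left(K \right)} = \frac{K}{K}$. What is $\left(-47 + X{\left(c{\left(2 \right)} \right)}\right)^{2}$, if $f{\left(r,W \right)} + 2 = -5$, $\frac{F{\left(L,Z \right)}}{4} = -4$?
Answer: $2916$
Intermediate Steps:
$F{\left(L,Z \right)} = -16$ ($F{\left(L,Z \right)} = 4 \left(-4\right) = -16$)
$c{\left(K \right)} = 1$
$f{\left(r,W \right)} = -7$ ($f{\left(r,W \right)} = -2 - 5 = -7$)
$X{\left(V \right)} = -7$
$\left(-47 + X{\left(c{\left(2 \right)} \right)}\right)^{2} = \left(-47 - 7\right)^{2} = \left(-54\right)^{2} = 2916$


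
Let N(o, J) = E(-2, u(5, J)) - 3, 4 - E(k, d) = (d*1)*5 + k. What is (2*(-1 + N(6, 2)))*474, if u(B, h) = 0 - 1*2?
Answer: 11376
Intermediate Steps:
u(B, h) = -2 (u(B, h) = 0 - 2 = -2)
E(k, d) = 4 - k - 5*d (E(k, d) = 4 - ((d*1)*5 + k) = 4 - (d*5 + k) = 4 - (5*d + k) = 4 - (k + 5*d) = 4 + (-k - 5*d) = 4 - k - 5*d)
N(o, J) = 13 (N(o, J) = (4 - 1*(-2) - 5*(-2)) - 3 = (4 + 2 + 10) - 3 = 16 - 3 = 13)
(2*(-1 + N(6, 2)))*474 = (2*(-1 + 13))*474 = (2*12)*474 = 24*474 = 11376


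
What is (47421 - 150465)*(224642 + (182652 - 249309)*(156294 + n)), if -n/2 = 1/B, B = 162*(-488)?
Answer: 1178701277633795545/1098 ≈ 1.0735e+15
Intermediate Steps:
B = -79056
n = 1/39528 (n = -2/(-79056) = -2*(-1/79056) = 1/39528 ≈ 2.5299e-5)
(47421 - 150465)*(224642 + (182652 - 249309)*(156294 + n)) = (47421 - 150465)*(224642 + (182652 - 249309)*(156294 + 1/39528)) = -103044*(224642 - 66657*6177989233/39528) = -103044*(224642 - 137268742768027/13176) = -103044*(-137265782885035/13176) = 1178701277633795545/1098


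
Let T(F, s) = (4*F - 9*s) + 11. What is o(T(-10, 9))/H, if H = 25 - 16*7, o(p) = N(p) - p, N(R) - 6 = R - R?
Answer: -4/3 ≈ -1.3333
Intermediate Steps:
N(R) = 6 (N(R) = 6 + (R - R) = 6 + 0 = 6)
T(F, s) = 11 - 9*s + 4*F (T(F, s) = (-9*s + 4*F) + 11 = 11 - 9*s + 4*F)
o(p) = 6 - p
H = -87 (H = 25 - 112 = -87)
o(T(-10, 9))/H = (6 - (11 - 9*9 + 4*(-10)))/(-87) = (6 - (11 - 81 - 40))*(-1/87) = (6 - 1*(-110))*(-1/87) = (6 + 110)*(-1/87) = 116*(-1/87) = -4/3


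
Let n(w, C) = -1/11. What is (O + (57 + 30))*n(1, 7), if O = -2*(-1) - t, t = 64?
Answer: -25/11 ≈ -2.2727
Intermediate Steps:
n(w, C) = -1/11 (n(w, C) = -1*1/11 = -1/11)
O = -62 (O = -2*(-1) - 1*64 = 2 - 64 = -62)
(O + (57 + 30))*n(1, 7) = (-62 + (57 + 30))*(-1/11) = (-62 + 87)*(-1/11) = 25*(-1/11) = -25/11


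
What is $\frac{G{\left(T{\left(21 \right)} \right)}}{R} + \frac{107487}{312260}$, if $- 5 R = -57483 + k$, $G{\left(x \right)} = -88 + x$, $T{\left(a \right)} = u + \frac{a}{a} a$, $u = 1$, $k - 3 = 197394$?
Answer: $\frac{2523663653}{7281590940} \approx 0.34658$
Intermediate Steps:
$k = 197397$ ($k = 3 + 197394 = 197397$)
$T{\left(a \right)} = 1 + a$ ($T{\left(a \right)} = 1 + \frac{a}{a} a = 1 + 1 a = 1 + a$)
$R = - \frac{139914}{5}$ ($R = - \frac{-57483 + 197397}{5} = \left(- \frac{1}{5}\right) 139914 = - \frac{139914}{5} \approx -27983.0$)
$\frac{G{\left(T{\left(21 \right)} \right)}}{R} + \frac{107487}{312260} = \frac{-88 + \left(1 + 21\right)}{- \frac{139914}{5}} + \frac{107487}{312260} = \left(-88 + 22\right) \left(- \frac{5}{139914}\right) + 107487 \cdot \frac{1}{312260} = \left(-66\right) \left(- \frac{5}{139914}\right) + \frac{107487}{312260} = \frac{55}{23319} + \frac{107487}{312260} = \frac{2523663653}{7281590940}$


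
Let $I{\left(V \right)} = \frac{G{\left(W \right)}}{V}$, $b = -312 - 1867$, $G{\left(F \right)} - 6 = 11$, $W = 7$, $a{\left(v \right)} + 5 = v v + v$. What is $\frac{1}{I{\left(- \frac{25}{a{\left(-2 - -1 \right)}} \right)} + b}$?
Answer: $- \frac{5}{10878} \approx -0.00045964$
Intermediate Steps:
$a{\left(v \right)} = -5 + v + v^{2}$ ($a{\left(v \right)} = -5 + \left(v v + v\right) = -5 + \left(v^{2} + v\right) = -5 + \left(v + v^{2}\right) = -5 + v + v^{2}$)
$G{\left(F \right)} = 17$ ($G{\left(F \right)} = 6 + 11 = 17$)
$b = -2179$ ($b = -312 - 1867 = -2179$)
$I{\left(V \right)} = \frac{17}{V}$
$\frac{1}{I{\left(- \frac{25}{a{\left(-2 - -1 \right)}} \right)} + b} = \frac{1}{\frac{17}{\left(-25\right) \frac{1}{-5 - 1 + \left(-2 - -1\right)^{2}}} - 2179} = \frac{1}{\frac{17}{\left(-25\right) \frac{1}{-5 + \left(-2 + 1\right) + \left(-2 + 1\right)^{2}}} - 2179} = \frac{1}{\frac{17}{\left(-25\right) \frac{1}{-5 - 1 + \left(-1\right)^{2}}} - 2179} = \frac{1}{\frac{17}{\left(-25\right) \frac{1}{-5 - 1 + 1}} - 2179} = \frac{1}{\frac{17}{\left(-25\right) \frac{1}{-5}} - 2179} = \frac{1}{\frac{17}{\left(-25\right) \left(- \frac{1}{5}\right)} - 2179} = \frac{1}{\frac{17}{5} - 2179} = \frac{1}{- \frac{10878}{5}} = - \frac{5}{10878}$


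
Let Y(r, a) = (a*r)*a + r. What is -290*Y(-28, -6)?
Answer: 300440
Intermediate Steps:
Y(r, a) = r + r*a² (Y(r, a) = r*a² + r = r + r*a²)
-290*Y(-28, -6) = -(-8120)*(1 + (-6)²) = -(-8120)*(1 + 36) = -(-8120)*37 = -290*(-1036) = 300440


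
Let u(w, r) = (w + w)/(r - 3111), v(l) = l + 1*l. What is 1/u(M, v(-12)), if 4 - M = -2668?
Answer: -3135/5344 ≈ -0.58664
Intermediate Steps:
v(l) = 2*l (v(l) = l + l = 2*l)
M = 2672 (M = 4 - 1*(-2668) = 4 + 2668 = 2672)
u(w, r) = 2*w/(-3111 + r) (u(w, r) = (2*w)/(-3111 + r) = 2*w/(-3111 + r))
1/u(M, v(-12)) = 1/(2*2672/(-3111 + 2*(-12))) = 1/(2*2672/(-3111 - 24)) = 1/(2*2672/(-3135)) = 1/(2*2672*(-1/3135)) = 1/(-5344/3135) = -3135/5344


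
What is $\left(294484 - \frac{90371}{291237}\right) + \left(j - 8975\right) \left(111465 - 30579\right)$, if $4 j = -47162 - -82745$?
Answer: $- \frac{3562254770473}{582474} \approx -6.1157 \cdot 10^{6}$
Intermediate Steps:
$j = \frac{35583}{4}$ ($j = \frac{-47162 - -82745}{4} = \frac{-47162 + 82745}{4} = \frac{1}{4} \cdot 35583 = \frac{35583}{4} \approx 8895.8$)
$\left(294484 - \frac{90371}{291237}\right) + \left(j - 8975\right) \left(111465 - 30579\right) = \left(294484 - \frac{90371}{291237}\right) + \left(\frac{35583}{4} - 8975\right) \left(111465 - 30579\right) = \left(294484 - \frac{90371}{291237}\right) - \frac{12820431}{2} = \frac{85764546337}{291237} - \frac{12820431}{2} = - \frac{3562254770473}{582474}$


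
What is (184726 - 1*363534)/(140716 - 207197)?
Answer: 178808/66481 ≈ 2.6896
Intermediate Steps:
(184726 - 1*363534)/(140716 - 207197) = (184726 - 363534)/(-66481) = -178808*(-1/66481) = 178808/66481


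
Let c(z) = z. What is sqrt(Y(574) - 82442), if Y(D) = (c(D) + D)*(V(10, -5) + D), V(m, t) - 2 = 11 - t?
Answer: sqrt(597174) ≈ 772.77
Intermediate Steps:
V(m, t) = 13 - t (V(m, t) = 2 + (11 - t) = 13 - t)
Y(D) = 2*D*(18 + D) (Y(D) = (D + D)*((13 - 1*(-5)) + D) = (2*D)*((13 + 5) + D) = (2*D)*(18 + D) = 2*D*(18 + D))
sqrt(Y(574) - 82442) = sqrt(2*574*(18 + 574) - 82442) = sqrt(2*574*592 - 82442) = sqrt(679616 - 82442) = sqrt(597174)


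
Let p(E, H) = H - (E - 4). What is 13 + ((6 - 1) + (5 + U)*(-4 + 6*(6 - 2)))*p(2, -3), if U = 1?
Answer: -112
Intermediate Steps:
p(E, H) = 4 + H - E (p(E, H) = H - (-4 + E) = H + (4 - E) = 4 + H - E)
13 + ((6 - 1) + (5 + U)*(-4 + 6*(6 - 2)))*p(2, -3) = 13 + ((6 - 1) + (5 + 1)*(-4 + 6*(6 - 2)))*(4 - 3 - 1*2) = 13 + (5 + 6*(-4 + 6*4))*(4 - 3 - 2) = 13 + (5 + 6*(-4 + 24))*(-1) = 13 + (5 + 6*20)*(-1) = 13 + (5 + 120)*(-1) = 13 + 125*(-1) = 13 - 125 = -112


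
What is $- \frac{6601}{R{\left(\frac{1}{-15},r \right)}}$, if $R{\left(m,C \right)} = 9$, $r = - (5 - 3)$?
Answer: $- \frac{6601}{9} \approx -733.44$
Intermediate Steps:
$r = -2$ ($r = \left(-1\right) 2 = -2$)
$- \frac{6601}{R{\left(\frac{1}{-15},r \right)}} = - \frac{6601}{9}$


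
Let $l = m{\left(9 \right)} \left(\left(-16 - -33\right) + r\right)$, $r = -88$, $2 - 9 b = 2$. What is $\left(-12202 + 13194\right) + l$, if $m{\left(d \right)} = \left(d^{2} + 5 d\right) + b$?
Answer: $-7954$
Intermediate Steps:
$b = 0$ ($b = \frac{2}{9} - \frac{2}{9} = 0$)
$m{\left(d \right)} = d^{2} + 5 d$ ($m{\left(d \right)} = \left(d^{2} + 5 d\right) + 0 = d^{2} + 5 d$)
$l = -8946$ ($l = 9 \left(5 + 9\right) \left(\left(-16 - -33\right) - 88\right) = 9 \cdot 14 \left(\left(-16 + 33\right) - 88\right) = 126 \left(17 - 88\right) = 126 \left(-71\right) = -8946$)
$\left(-12202 + 13194\right) + l = \left(-12202 + 13194\right) - 8946 = 992 - 8946 = -7954$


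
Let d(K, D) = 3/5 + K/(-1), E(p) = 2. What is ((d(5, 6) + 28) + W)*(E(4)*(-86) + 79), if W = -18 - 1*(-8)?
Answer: -6324/5 ≈ -1264.8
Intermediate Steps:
d(K, D) = 3/5 - K (d(K, D) = 3*(1/5) + K*(-1) = 3/5 - K)
W = -10 (W = -18 + 8 = -10)
((d(5, 6) + 28) + W)*(E(4)*(-86) + 79) = (((3/5 - 1*5) + 28) - 10)*(2*(-86) + 79) = (((3/5 - 5) + 28) - 10)*(-172 + 79) = ((-22/5 + 28) - 10)*(-93) = (118/5 - 10)*(-93) = (68/5)*(-93) = -6324/5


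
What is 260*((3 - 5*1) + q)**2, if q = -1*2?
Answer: 4160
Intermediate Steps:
q = -2
260*((3 - 5*1) + q)**2 = 260*((3 - 5*1) - 2)**2 = 260*((3 - 5) - 2)**2 = 260*(-2 - 2)**2 = 260*(-4)**2 = 260*16 = 4160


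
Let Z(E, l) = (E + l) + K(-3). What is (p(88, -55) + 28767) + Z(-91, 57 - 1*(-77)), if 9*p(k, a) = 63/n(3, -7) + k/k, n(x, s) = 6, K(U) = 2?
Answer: 518639/18 ≈ 28813.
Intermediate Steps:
p(k, a) = 23/18 (p(k, a) = (63/6 + k/k)/9 = (63*(⅙) + 1)/9 = (21/2 + 1)/9 = (⅑)*(23/2) = 23/18)
Z(E, l) = 2 + E + l (Z(E, l) = (E + l) + 2 = 2 + E + l)
(p(88, -55) + 28767) + Z(-91, 57 - 1*(-77)) = (23/18 + 28767) + (2 - 91 + (57 - 1*(-77))) = 517829/18 + (2 - 91 + (57 + 77)) = 517829/18 + (2 - 91 + 134) = 517829/18 + 45 = 518639/18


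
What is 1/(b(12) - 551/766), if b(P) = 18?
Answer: 766/13237 ≈ 0.057868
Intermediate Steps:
1/(b(12) - 551/766) = 1/(18 - 551/766) = 1/(13237/766) = 766/13237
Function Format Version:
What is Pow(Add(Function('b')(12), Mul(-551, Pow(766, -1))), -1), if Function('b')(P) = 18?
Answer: Rational(766, 13237) ≈ 0.057868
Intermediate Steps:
Pow(Add(Function('b')(12), Mul(-551, Pow(766, -1))), -1) = Pow(Add(18, Mul(-551, Pow(766, -1))), -1) = Pow(Add(18, Mul(-551, Rational(1, 766))), -1) = Pow(Add(18, Rational(-551, 766)), -1) = Pow(Rational(13237, 766), -1) = Rational(766, 13237)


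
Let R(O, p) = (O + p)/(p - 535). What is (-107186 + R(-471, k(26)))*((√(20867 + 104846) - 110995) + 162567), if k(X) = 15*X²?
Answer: -53093985695492/9605 - 1029511861*√125713/9605 ≈ -5.5658e+9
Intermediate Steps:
R(O, p) = (O + p)/(-535 + p)
(-107186 + R(-471, k(26)))*((√(20867 + 104846) - 110995) + 162567) = (-107186 + (-471 + 15*26²)/(-535 + 15*26²))*((√(20867 + 104846) - 110995) + 162567) = (-107186 + (-471 + 15*676)/(-535 + 15*676))*((√125713 - 110995) + 162567) = (-107186 + (-471 + 10140)/(-535 + 10140))*((-110995 + √125713) + 162567) = (-107186 + 9669/9605)*(51572 + √125713) = -1029511861*(51572 + √125713)/9605 = -53093985695492/9605 - 1029511861*√125713/9605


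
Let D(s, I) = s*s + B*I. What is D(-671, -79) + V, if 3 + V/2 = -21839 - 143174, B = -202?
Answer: 136167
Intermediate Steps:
V = -330032 (V = -6 + 2*(-21839 - 143174) = -6 + 2*(-165013) = -6 - 330026 = -330032)
D(s, I) = s² - 202*I (D(s, I) = s*s - 202*I = s² - 202*I)
D(-671, -79) + V = ((-671)² - 202*(-79)) - 330032 = (450241 + 15958) - 330032 = 466199 - 330032 = 136167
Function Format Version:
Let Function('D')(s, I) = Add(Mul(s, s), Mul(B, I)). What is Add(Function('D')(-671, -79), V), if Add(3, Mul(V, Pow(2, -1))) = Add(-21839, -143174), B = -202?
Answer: 136167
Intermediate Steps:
V = -330032 (V = Add(-6, Mul(2, Add(-21839, -143174))) = Add(-6, Mul(2, -165013)) = Add(-6, -330026) = -330032)
Function('D')(s, I) = Add(Pow(s, 2), Mul(-202, I)) (Function('D')(s, I) = Add(Mul(s, s), Mul(-202, I)) = Add(Pow(s, 2), Mul(-202, I)))
Add(Function('D')(-671, -79), V) = Add(Add(Pow(-671, 2), Mul(-202, -79)), -330032) = Add(Add(450241, 15958), -330032) = Add(466199, -330032) = 136167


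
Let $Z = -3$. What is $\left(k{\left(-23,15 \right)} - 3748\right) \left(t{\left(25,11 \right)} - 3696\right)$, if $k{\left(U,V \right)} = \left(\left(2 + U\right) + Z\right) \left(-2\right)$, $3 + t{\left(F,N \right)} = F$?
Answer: $13593800$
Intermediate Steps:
$t{\left(F,N \right)} = -3 + F$
$k{\left(U,V \right)} = 2 - 2 U$ ($k{\left(U,V \right)} = \left(\left(2 + U\right) - 3\right) \left(-2\right) = \left(-1 + U\right) \left(-2\right) = 2 - 2 U$)
$\left(k{\left(-23,15 \right)} - 3748\right) \left(t{\left(25,11 \right)} - 3696\right) = \left(\left(2 - -46\right) - 3748\right) \left(\left(-3 + 25\right) - 3696\right) = \left(\left(2 + 46\right) - 3748\right) \left(22 - 3696\right) = \left(48 - 3748\right) \left(-3674\right) = \left(-3700\right) \left(-3674\right) = 13593800$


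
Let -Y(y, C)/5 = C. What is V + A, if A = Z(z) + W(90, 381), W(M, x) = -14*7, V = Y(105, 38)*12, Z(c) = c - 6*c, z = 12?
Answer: -2438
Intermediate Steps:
Y(y, C) = -5*C
Z(c) = -5*c
V = -2280 (V = -5*38*12 = -190*12 = -2280)
W(M, x) = -98
A = -158 (A = -5*12 - 98 = -60 - 98 = -158)
V + A = -2280 - 158 = -2438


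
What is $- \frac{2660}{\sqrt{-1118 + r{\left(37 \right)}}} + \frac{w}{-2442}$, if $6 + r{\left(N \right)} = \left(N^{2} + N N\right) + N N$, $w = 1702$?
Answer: $- \frac{23}{33} - \frac{140 \sqrt{2983}}{157} \approx -49.4$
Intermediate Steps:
$r{\left(N \right)} = -6 + 3 N^{2}$ ($r{\left(N \right)} = -6 + \left(\left(N^{2} + N N\right) + N N\right) = -6 + \left(\left(N^{2} + N^{2}\right) + N^{2}\right) = -6 + \left(2 N^{2} + N^{2}\right) = -6 + 3 N^{2}$)
$- \frac{2660}{\sqrt{-1118 + r{\left(37 \right)}}} + \frac{w}{-2442} = - \frac{2660}{\sqrt{-1118 - \left(6 - 3 \cdot 37^{2}\right)}} + \frac{1702}{-2442} = - \frac{2660}{\sqrt{-1118 + \left(-6 + 3 \cdot 1369\right)}} + 1702 \left(- \frac{1}{2442}\right) = - \frac{2660}{\sqrt{-1118 + \left(-6 + 4107\right)}} - \frac{23}{33} = - \frac{2660}{\sqrt{-1118 + 4101}} - \frac{23}{33} = - \frac{2660}{\sqrt{2983}} - \frac{23}{33} = - 2660 \frac{\sqrt{2983}}{2983} - \frac{23}{33} = - \frac{140 \sqrt{2983}}{157} - \frac{23}{33} = - \frac{23}{33} - \frac{140 \sqrt{2983}}{157}$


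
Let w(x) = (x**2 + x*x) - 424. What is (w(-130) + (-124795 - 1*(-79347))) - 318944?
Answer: -331016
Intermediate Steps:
w(x) = -424 + 2*x**2 (w(x) = (x**2 + x**2) - 424 = 2*x**2 - 424 = -424 + 2*x**2)
(w(-130) + (-124795 - 1*(-79347))) - 318944 = ((-424 + 2*(-130)**2) + (-124795 - 1*(-79347))) - 318944 = ((-424 + 2*16900) + (-124795 + 79347)) - 318944 = ((-424 + 33800) - 45448) - 318944 = (33376 - 45448) - 318944 = -12072 - 318944 = -331016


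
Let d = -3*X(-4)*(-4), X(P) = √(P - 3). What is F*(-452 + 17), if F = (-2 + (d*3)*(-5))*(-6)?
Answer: -5220 - 469800*I*√7 ≈ -5220.0 - 1.243e+6*I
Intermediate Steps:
X(P) = √(-3 + P)
d = 12*I*√7 (d = -3*√(-3 - 4)*(-4) = -3*I*√7*(-4) = 12*I*√7 ≈ 31.749*I)
F = 12 + 1080*I*√7 (F = (-2 + ((12*I*√7)*3)*(-5))*(-6) = (-2 + (36*I*√7)*(-5))*(-6) = (-2 - 180*I*√7)*(-6) = 12 + 1080*I*√7 ≈ 12.0 + 2857.4*I)
F*(-452 + 17) = (12 + 1080*I*√7)*(-452 + 17) = (12 + 1080*I*√7)*(-435) = -5220 - 469800*I*√7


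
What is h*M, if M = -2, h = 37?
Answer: -74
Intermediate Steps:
h*M = 37*(-2) = -74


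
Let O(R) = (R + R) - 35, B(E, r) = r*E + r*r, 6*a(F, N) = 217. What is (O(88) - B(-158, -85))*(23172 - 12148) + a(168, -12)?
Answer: -1356877799/6 ≈ -2.2615e+8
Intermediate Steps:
a(F, N) = 217/6 (a(F, N) = (1/6)*217 = 217/6)
B(E, r) = r**2 + E*r (B(E, r) = E*r + r**2 = r**2 + E*r)
O(R) = -35 + 2*R (O(R) = 2*R - 35 = -35 + 2*R)
(O(88) - B(-158, -85))*(23172 - 12148) + a(168, -12) = ((-35 + 2*88) - (-85)*(-158 - 85))*(23172 - 12148) + 217/6 = ((-35 + 176) - (-85)*(-243))*11024 + 217/6 = (141 - 1*20655)*11024 + 217/6 = (141 - 20655)*11024 + 217/6 = -20514*11024 + 217/6 = -226146336 + 217/6 = -1356877799/6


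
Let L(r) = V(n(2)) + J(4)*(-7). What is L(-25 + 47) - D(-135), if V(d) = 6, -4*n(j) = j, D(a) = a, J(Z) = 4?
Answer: 113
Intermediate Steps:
n(j) = -j/4
L(r) = -22 (L(r) = 6 + 4*(-7) = 6 - 28 = -22)
L(-25 + 47) - D(-135) = -22 - 1*(-135) = -22 + 135 = 113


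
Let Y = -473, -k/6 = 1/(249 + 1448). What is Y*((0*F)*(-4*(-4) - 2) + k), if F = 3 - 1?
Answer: 2838/1697 ≈ 1.6724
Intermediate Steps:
F = 2
k = -6/1697 (k = -6/(249 + 1448) = -6/1697 ≈ -0.0035357)
Y*((0*F)*(-4*(-4) - 2) + k) = -473*((0*2)*(-4*(-4) - 2) - 6/1697) = -473*(0*(16 - 2) - 6/1697) = -473*(0*14 - 6/1697) = -473*(0 - 6/1697) = -473*(-6/1697) = 2838/1697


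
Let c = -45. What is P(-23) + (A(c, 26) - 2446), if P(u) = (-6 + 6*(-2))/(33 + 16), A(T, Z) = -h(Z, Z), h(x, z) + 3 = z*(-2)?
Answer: -117177/49 ≈ -2391.4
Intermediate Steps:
h(x, z) = -3 - 2*z (h(x, z) = -3 + z*(-2) = -3 - 2*z)
A(T, Z) = 3 + 2*Z (A(T, Z) = -(-3 - 2*Z) = 3 + 2*Z)
P(u) = -18/49 (P(u) = (-6 - 12)/49 = -18*1/49 = -18/49)
P(-23) + (A(c, 26) - 2446) = -18/49 + ((3 + 2*26) - 2446) = -18/49 + ((3 + 52) - 2446) = -18/49 + (55 - 2446) = -18/49 - 2391 = -117177/49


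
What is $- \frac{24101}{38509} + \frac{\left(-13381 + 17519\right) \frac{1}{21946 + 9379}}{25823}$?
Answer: $- \frac{19495271502733}{31150140936775} \approx -0.62585$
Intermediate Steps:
$- \frac{24101}{38509} + \frac{\left(-13381 + 17519\right) \frac{1}{21946 + 9379}}{25823} = \left(-24101\right) \frac{1}{38509} + \frac{4138}{31325} \cdot \frac{1}{25823} = - \frac{24101}{38509} + 4138 \cdot \frac{1}{31325} \cdot \frac{1}{25823} = - \frac{24101}{38509} + \frac{4138}{31325} \cdot \frac{1}{25823} = - \frac{24101}{38509} + \frac{4138}{808905475} = - \frac{19495271502733}{31150140936775}$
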